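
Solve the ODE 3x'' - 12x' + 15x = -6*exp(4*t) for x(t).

x = -2*exp(4*t)/5 + C1*cos(t)*exp(2*t) + C2*exp(2*t)*sin(t)

Divide through by 3: x'' - 4x' + 5x = -2*exp(4*t).
Characteristic equation r² - 4r + 5 = 0 has discriminant (-4)² - 4·(5) = -4 < 0, so r = 2 ± i.
Hence x_h = C1*cos(t)*exp(2*t) + C2*exp(2*t)*sin(t).
Try x_p = A*exp(4*t). Substituting into the equation and dividing by exp(4*t) gives A = -2/5, so x_p = -2*exp(4*t)/5.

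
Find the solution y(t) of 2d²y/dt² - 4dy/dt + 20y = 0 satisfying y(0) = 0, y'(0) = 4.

Divide through by 2: y'' - 2y' + 10y = 0.
Characteristic equation r² - 2r + 10 = 0 has discriminant (-2)² - 4·(10) = -36 < 0, so r = 1 ± 3i.
Hence y_h = C1*cos(3*t)*exp(t) + C2*exp(t)*sin(3*t).
Apply the initial conditions: y(0) = C1 = 0 and y'(0) = C1 + 3*C2 = 4. Solving gives C1 = 0, C2 = 4/3.

y = 4*exp(t)*sin(3*t)/3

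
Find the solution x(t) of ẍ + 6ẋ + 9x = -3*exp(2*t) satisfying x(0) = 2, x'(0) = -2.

Characteristic equation r² + 6r + 9 = 0 has discriminant (6)² - 4·(9) = 0, so r = -3 is a repeated root.
Hence x_h = (C1 + C2*t)*exp(-3*t).
Try x_p = A*exp(2*t). Substituting into the equation and dividing by exp(2*t) gives A = -3/25, so x_p = -3*exp(2*t)/25.
General solution: x = -3*exp(2*t)/25 + C1*exp(-3*t) + C2*t*exp(-3*t).
Apply the initial conditions: x(0) = -3/25 + C1 = 2 and x'(0) = -6/25 + C2 - 3*C1 = -2. Solving gives C1 = 53/25, C2 = 23/5.

x = -3*exp(2*t)/25 + 53*exp(-3*t)/25 + 23*t*exp(-3*t)/5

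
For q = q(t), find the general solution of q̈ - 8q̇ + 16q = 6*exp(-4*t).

q = 3*exp(-4*t)/32 + C1*exp(4*t) + C2*t*exp(4*t)

Characteristic equation r² - 8r + 16 = 0 has discriminant (-8)² - 4·(16) = 0, so r = 4 is a repeated root.
Hence q_h = (C1 + C2*t)*exp(4*t).
Try q_p = A*exp(-4*t). Substituting into the equation and dividing by exp(-4*t) gives A = 3/32, so q_p = 3*exp(-4*t)/32.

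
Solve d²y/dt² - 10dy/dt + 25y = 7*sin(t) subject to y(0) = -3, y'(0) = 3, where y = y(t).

y = -1049*exp(5*t)/338 + 35*cos(t)/338 + 42*sin(t)/169 + 475*t*exp(5*t)/26

Characteristic equation r² - 10r + 25 = 0 has discriminant (-10)² - 4·(25) = 0, so r = 5 is a repeated root.
Hence y_h = (C1 + C2*t)*exp(5*t).
Try y_p = A*cos(t) + B*sin(t). Substituting and equating the coefficients of cos(t) and sin(t) gives A = 35/338, B = 42/169, so y_p = 35*cos(t)/338 + 42*sin(t)/169.
General solution: y = 35*cos(t)/338 + 42*sin(t)/169 + C1*exp(5*t) + C2*t*exp(5*t).
Apply the initial conditions: y(0) = 35/338 + C1 = -3 and y'(0) = 42/169 + C2 + 5*C1 = 3. Solving gives C1 = -1049/338, C2 = 475/26.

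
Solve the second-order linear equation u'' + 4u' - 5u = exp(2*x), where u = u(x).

Characteristic equation r² + 4r - 5 = 0 factors as (r - 1)(r + 5) = 0, so r = 1, -5.
Hence u_h = C1*exp(x) + C2*exp(-5*x).
Try u_p = A*exp(2*x). Substituting into the equation and dividing by exp(2*x) gives A = 1/7, so u_p = exp(2*x)/7.

u = exp(2*x)/7 + C1*exp(x) + C2*exp(-5*x)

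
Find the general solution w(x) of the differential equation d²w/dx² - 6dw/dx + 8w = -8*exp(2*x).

w = C1*exp(2*x) + C2*exp(4*x) + 4*x*exp(2*x)

Characteristic equation r² - 6r + 8 = 0 factors as (r - 2)(r - 4) = 0, so r = 2, 4.
Hence w_h = C1*exp(2*x) + C2*exp(4*x).
Since exp(2*x) solves the homogeneous equation (r = 2 is a root of multiplicity 1), multiply the trial by x. Try w_p = A*x*exp(2*x). Substituting into the equation and dividing by exp(2*x) gives A = 4, so w_p = 4*x*exp(2*x).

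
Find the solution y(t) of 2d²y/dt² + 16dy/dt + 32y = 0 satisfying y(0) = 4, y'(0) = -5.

Divide through by 2: y'' + 8y' + 16y = 0.
Characteristic equation r² + 8r + 16 = 0 has discriminant (8)² - 4·(16) = 0, so r = -4 is a repeated root.
Hence y_h = (C1 + C2*t)*exp(-4*t).
Apply the initial conditions: y(0) = C1 = 4 and y'(0) = C2 - 4*C1 = -5. Solving gives C1 = 4, C2 = 11.

y = 4*exp(-4*t) + 11*t*exp(-4*t)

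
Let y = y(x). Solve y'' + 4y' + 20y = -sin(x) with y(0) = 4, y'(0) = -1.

y = -19*sin(x)/377 + 4*cos(x)/377 + 1325*exp(-2*x)*sin(4*x)/754 + 1504*cos(4*x)*exp(-2*x)/377

Characteristic equation r² + 4r + 20 = 0 has discriminant (4)² - 4·(20) = -64 < 0, so r = -2 ± 4i.
Hence y_h = C1*cos(4*x)*exp(-2*x) + C2*exp(-2*x)*sin(4*x).
Try y_p = A*cos(x) + B*sin(x). Substituting and equating the coefficients of cos(x) and sin(x) gives A = 4/377, B = -19/377, so y_p = -19*sin(x)/377 + 4*cos(x)/377.
General solution: y = -19*sin(x)/377 + 4*cos(x)/377 + C1*cos(4*x)*exp(-2*x) + C2*exp(-2*x)*sin(4*x).
Apply the initial conditions: y(0) = 4/377 + C1 = 4 and y'(0) = -19/377 - 2*C1 + 4*C2 = -1. Solving gives C1 = 1504/377, C2 = 1325/754.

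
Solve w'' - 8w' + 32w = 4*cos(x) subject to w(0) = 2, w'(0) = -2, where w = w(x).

Characteristic equation r² - 8r + 32 = 0 has discriminant (-8)² - 4·(32) = -64 < 0, so r = 4 ± 4i.
Hence w_h = C1*cos(4*x)*exp(4*x) + C2*exp(4*x)*sin(4*x).
Try w_p = A*cos(x) + B*sin(x). Substituting and equating the coefficients of cos(x) and sin(x) gives A = 124/1025, B = -32/1025, so w_p = -32*sin(x)/1025 + 124*cos(x)/1025.
General solution: w = -32*sin(x)/1025 + 124*cos(x)/1025 + C1*cos(4*x)*exp(4*x) + C2*exp(4*x)*sin(4*x).
Apply the initial conditions: w(0) = 124/1025 + C1 = 2 and w'(0) = -32/1025 + 4*C1 + 4*C2 = -2. Solving gives C1 = 1926/1025, C2 = -4861/2050.

w = -32*sin(x)/1025 + 124*cos(x)/1025 - 4861*exp(4*x)*sin(4*x)/2050 + 1926*cos(4*x)*exp(4*x)/1025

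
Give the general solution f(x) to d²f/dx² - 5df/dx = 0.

f = C2 + C1*exp(5*x)

Characteristic equation r² - 5r = 0 factors as (r - 5)r = 0, so r = 5, 0.
Hence f_h = C1*exp(5*x) + C2.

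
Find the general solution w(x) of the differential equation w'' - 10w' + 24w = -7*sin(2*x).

Characteristic equation r² - 10r + 24 = 0 factors as (r - 6)(r - 4) = 0, so r = 6, 4.
Hence w_h = C1*exp(6*x) + C2*exp(4*x).
Try w_p = A*cos(2*x) + B*sin(2*x). Substituting and equating the coefficients of cos(2x) and sin(2x) gives A = -7/40, B = -7/40, so w_p = -7*cos(2*x)/40 - 7*sin(2*x)/40.

w = -7*cos(2*x)/40 - 7*sin(2*x)/40 + C1*exp(6*x) + C2*exp(4*x)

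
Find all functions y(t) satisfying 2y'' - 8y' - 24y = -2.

y = 1/12 + C1*exp(-2*t) + C2*exp(6*t)

Divide through by 2: y'' - 4y' - 12y = -1.
Characteristic equation r² - 4r - 12 = 0 factors as (r + 2)(r - 6) = 0, so r = -2, 6.
Hence y_h = C1*exp(-2*t) + C2*exp(6*t).
For the particular solution try y_p = A0. Substituting and matching coefficients of each power of t gives A0 = 1/12, so y_p = 1/12.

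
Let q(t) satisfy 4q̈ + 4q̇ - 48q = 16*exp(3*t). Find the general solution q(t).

Divide through by 4: q'' + q' - 12q = 4*exp(3*t).
Characteristic equation r² + r - 12 = 0 factors as (r - 3)(r + 4) = 0, so r = 3, -4.
Hence q_h = C1*exp(3*t) + C2*exp(-4*t).
Since exp(3*t) solves the homogeneous equation (r = 3 is a root of multiplicity 1), multiply the trial by t. Try q_p = A*t*exp(3*t). Substituting into the equation and dividing by exp(3*t) gives A = 4/7, so q_p = 4*t*exp(3*t)/7.

q = C1*exp(3*t) + C2*exp(-4*t) + 4*t*exp(3*t)/7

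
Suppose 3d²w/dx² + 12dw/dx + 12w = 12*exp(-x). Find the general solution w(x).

Divide through by 3: w'' + 4w' + 4w = 4*exp(-x).
Characteristic equation r² + 4r + 4 = 0 has discriminant (4)² - 4·(4) = 0, so r = -2 is a repeated root.
Hence w_h = (C1 + C2*x)*exp(-2*x).
Try w_p = A*exp(-x). Substituting into the equation and dividing by exp(-x) gives A = 4, so w_p = 4*exp(-x).

w = 4*exp(-x) + C1*exp(-2*x) + C2*x*exp(-2*x)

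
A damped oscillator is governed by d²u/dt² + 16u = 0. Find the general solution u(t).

u = C1*cos(4*t) + C2*sin(4*t)

Characteristic equation r² + 16 = 0 has discriminant (0)² - 4·(16) = -64 < 0, so r = ± 4i.
Hence u_h = C1*cos(4*t) + C2*sin(4*t).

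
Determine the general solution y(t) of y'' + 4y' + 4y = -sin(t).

y = -3*sin(t)/25 + 4*cos(t)/25 + C1*exp(-2*t) + C2*t*exp(-2*t)

Characteristic equation r² + 4r + 4 = 0 has discriminant (4)² - 4·(4) = 0, so r = -2 is a repeated root.
Hence y_h = (C1 + C2*t)*exp(-2*t).
Try y_p = A*cos(t) + B*sin(t). Substituting and equating the coefficients of cos(t) and sin(t) gives A = 4/25, B = -3/25, so y_p = -3*sin(t)/25 + 4*cos(t)/25.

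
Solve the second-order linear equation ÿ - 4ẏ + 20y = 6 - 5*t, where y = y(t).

y = 1/4 - t/4 + C1*cos(4*t)*exp(2*t) + C2*exp(2*t)*sin(4*t)

Characteristic equation r² - 4r + 20 = 0 has discriminant (-4)² - 4·(20) = -64 < 0, so r = 2 ± 4i.
Hence y_h = C1*cos(4*t)*exp(2*t) + C2*exp(2*t)*sin(4*t).
For the particular solution try y_p = A0 + A1*t. Substituting and matching coefficients of each power of t gives A0 = 1/4, A1 = -1/4, so y_p = 1/4 - t/4.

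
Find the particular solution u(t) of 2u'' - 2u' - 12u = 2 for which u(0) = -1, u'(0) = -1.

u = -1/6 - 8*exp(3*t)/15 - 3*exp(-2*t)/10

Divide through by 2: u'' - u' - 6u = 1.
Characteristic equation r² - r - 6 = 0 factors as (r - 3)(r + 2) = 0, so r = 3, -2.
Hence u_h = C1*exp(3*t) + C2*exp(-2*t).
For the particular solution try u_p = A0. Substituting and matching coefficients of each power of t gives A0 = -1/6, so u_p = -1/6.
General solution: u = -1/6 + C1*exp(3*t) + C2*exp(-2*t).
Apply the initial conditions: u(0) = -1/6 + C1 + C2 = -1 and u'(0) = -2*C2 + 3*C1 = -1. Solving gives C1 = -8/15, C2 = -3/10.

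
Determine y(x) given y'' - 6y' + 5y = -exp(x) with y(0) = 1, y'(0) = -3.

Characteristic equation r² - 6r + 5 = 0 factors as (r - 1)(r - 5) = 0, so r = 1, 5.
Hence y_h = C1*exp(x) + C2*exp(5*x).
Since exp(x) solves the homogeneous equation (r = 1 is a root of multiplicity 1), multiply the trial by x. Try y_p = A*x*exp(x). Substituting into the equation and dividing by exp(x) gives A = 1/4, so y_p = x*exp(x)/4.
General solution: y = C1*exp(x) + C2*exp(5*x) + x*exp(x)/4.
Apply the initial conditions: y(0) = C1 + C2 = 1 and y'(0) = 1/4 + C1 + 5*C2 = -3. Solving gives C1 = 33/16, C2 = -17/16.

y = -17*exp(5*x)/16 + 33*exp(x)/16 + x*exp(x)/4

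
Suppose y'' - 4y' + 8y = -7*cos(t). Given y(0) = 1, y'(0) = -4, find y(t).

y = -49*cos(t)/65 + 28*sin(t)/65 - 258*exp(2*t)*sin(2*t)/65 + 114*cos(2*t)*exp(2*t)/65

Characteristic equation r² - 4r + 8 = 0 has discriminant (-4)² - 4·(8) = -16 < 0, so r = 2 ± 2i.
Hence y_h = C1*cos(2*t)*exp(2*t) + C2*exp(2*t)*sin(2*t).
Try y_p = A*cos(t) + B*sin(t). Substituting and equating the coefficients of cos(t) and sin(t) gives A = -49/65, B = 28/65, so y_p = -49*cos(t)/65 + 28*sin(t)/65.
General solution: y = -49*cos(t)/65 + 28*sin(t)/65 + C1*cos(2*t)*exp(2*t) + C2*exp(2*t)*sin(2*t).
Apply the initial conditions: y(0) = -49/65 + C1 = 1 and y'(0) = 28/65 + 2*C1 + 2*C2 = -4. Solving gives C1 = 114/65, C2 = -258/65.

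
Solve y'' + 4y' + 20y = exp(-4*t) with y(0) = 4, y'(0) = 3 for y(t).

y = exp(-4*t)/20 + 79*cos(4*t)*exp(-2*t)/20 + 111*exp(-2*t)*sin(4*t)/40

Characteristic equation r² + 4r + 20 = 0 has discriminant (4)² - 4·(20) = -64 < 0, so r = -2 ± 4i.
Hence y_h = C1*cos(4*t)*exp(-2*t) + C2*exp(-2*t)*sin(4*t).
Try y_p = A*exp(-4*t). Substituting into the equation and dividing by exp(-4*t) gives A = 1/20, so y_p = exp(-4*t)/20.
General solution: y = exp(-4*t)/20 + C1*cos(4*t)*exp(-2*t) + C2*exp(-2*t)*sin(4*t).
Apply the initial conditions: y(0) = 1/20 + C1 = 4 and y'(0) = -1/5 - 2*C1 + 4*C2 = 3. Solving gives C1 = 79/20, C2 = 111/40.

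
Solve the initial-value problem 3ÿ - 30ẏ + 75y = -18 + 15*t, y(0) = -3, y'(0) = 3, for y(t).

Divide through by 3: y'' - 10y' + 25y = -6 + 5*t.
Characteristic equation r² - 10r + 25 = 0 has discriminant (-10)² - 4·(25) = 0, so r = 5 is a repeated root.
Hence y_h = (C1 + C2*t)*exp(5*t).
For the particular solution try y_p = A0 + A1*t. Substituting and matching coefficients of each power of t gives A0 = -4/25, A1 = 1/5, so y_p = -4/25 + t/5.
General solution: y = -4/25 + t/5 + C1*exp(5*t) + C2*t*exp(5*t).
Apply the initial conditions: y(0) = -4/25 + C1 = -3 and y'(0) = 1/5 + C2 + 5*C1 = 3. Solving gives C1 = -71/25, C2 = 17.

y = -4/25 - 71*exp(5*t)/25 + t/5 + 17*t*exp(5*t)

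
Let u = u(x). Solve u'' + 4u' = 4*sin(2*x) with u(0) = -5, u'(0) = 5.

Characteristic equation r² + 4r = 0 factors as (r + 4)r = 0, so r = -4, 0.
Hence u_h = C1*exp(-4*x) + C2.
Try u_p = A*cos(2*x) + B*sin(2*x). Substituting and equating the coefficients of cos(2x) and sin(2x) gives A = -2/5, B = -1/5, so u_p = -2*cos(2*x)/5 - sin(2*x)/5.
General solution: u = C2 - 2*cos(2*x)/5 - sin(2*x)/5 + C1*exp(-4*x).
Apply the initial conditions: u(0) = -2/5 + C1 + C2 = -5 and u'(0) = -2/5 - 4*C1 = 5. Solving gives C1 = -27/20, C2 = -13/4.

u = -13/4 - 27*exp(-4*x)/20 - 2*cos(2*x)/5 - sin(2*x)/5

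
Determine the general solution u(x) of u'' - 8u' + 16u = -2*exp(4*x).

Characteristic equation r² - 8r + 16 = 0 has discriminant (-8)² - 4·(16) = 0, so r = 4 is a repeated root.
Hence u_h = (C1 + C2*x)*exp(4*x).
Since exp(4*x) solves the homogeneous equation (r = 4 is a root of multiplicity 2), multiply the trial by x^2. Try u_p = A*x^2*exp(4*x). Substituting into the equation and dividing by exp(4*x) gives A = -1, so u_p = -x^2*exp(4*x).

u = C1*exp(4*x) - x**2*exp(4*x) + C2*x*exp(4*x)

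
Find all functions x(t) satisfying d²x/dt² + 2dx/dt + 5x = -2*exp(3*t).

Characteristic equation r² + 2r + 5 = 0 has discriminant (2)² - 4·(5) = -16 < 0, so r = -1 ± 2i.
Hence x_h = C1*cos(2*t)*exp(-t) + C2*exp(-t)*sin(2*t).
Try x_p = A*exp(3*t). Substituting into the equation and dividing by exp(3*t) gives A = -1/10, so x_p = -exp(3*t)/10.

x = -exp(3*t)/10 + C1*cos(2*t)*exp(-t) + C2*exp(-t)*sin(2*t)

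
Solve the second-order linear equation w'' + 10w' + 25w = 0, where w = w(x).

w = C1*exp(-5*x) + C2*x*exp(-5*x)

Characteristic equation r² + 10r + 25 = 0 has discriminant (10)² - 4·(25) = 0, so r = -5 is a repeated root.
Hence w_h = (C1 + C2*x)*exp(-5*x).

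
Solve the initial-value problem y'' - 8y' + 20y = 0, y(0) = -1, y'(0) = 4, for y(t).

Characteristic equation r² - 8r + 20 = 0 has discriminant (-8)² - 4·(20) = -16 < 0, so r = 4 ± 2i.
Hence y_h = C1*cos(2*t)*exp(4*t) + C2*exp(4*t)*sin(2*t).
Apply the initial conditions: y(0) = C1 = -1 and y'(0) = 2*C2 + 4*C1 = 4. Solving gives C1 = -1, C2 = 4.

y = -cos(2*t)*exp(4*t) + 4*exp(4*t)*sin(2*t)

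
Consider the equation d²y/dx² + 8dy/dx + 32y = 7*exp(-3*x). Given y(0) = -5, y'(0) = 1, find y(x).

Characteristic equation r² + 8r + 32 = 0 has discriminant (8)² - 4·(32) = -64 < 0, so r = -4 ± 4i.
Hence y_h = C1*cos(4*x)*exp(-4*x) + C2*exp(-4*x)*sin(4*x).
Try y_p = A*exp(-3*x). Substituting into the equation and dividing by exp(-3*x) gives A = 7/17, so y_p = 7*exp(-3*x)/17.
General solution: y = 7*exp(-3*x)/17 + C1*cos(4*x)*exp(-4*x) + C2*exp(-4*x)*sin(4*x).
Apply the initial conditions: y(0) = 7/17 + C1 = -5 and y'(0) = -21/17 - 4*C1 + 4*C2 = 1. Solving gives C1 = -92/17, C2 = -165/34.

y = 7*exp(-3*x)/17 - 165*exp(-4*x)*sin(4*x)/34 - 92*cos(4*x)*exp(-4*x)/17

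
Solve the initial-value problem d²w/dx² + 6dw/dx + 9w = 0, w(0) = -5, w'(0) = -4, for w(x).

Characteristic equation r² + 6r + 9 = 0 has discriminant (6)² - 4·(9) = 0, so r = -3 is a repeated root.
Hence w_h = (C1 + C2*x)*exp(-3*x).
Apply the initial conditions: w(0) = C1 = -5 and w'(0) = C2 - 3*C1 = -4. Solving gives C1 = -5, C2 = -19.

w = -5*exp(-3*x) - 19*x*exp(-3*x)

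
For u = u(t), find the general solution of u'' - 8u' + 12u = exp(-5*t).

u = exp(-5*t)/77 + C1*exp(2*t) + C2*exp(6*t)

Characteristic equation r² - 8r + 12 = 0 factors as (r - 2)(r - 6) = 0, so r = 2, 6.
Hence u_h = C1*exp(2*t) + C2*exp(6*t).
Try u_p = A*exp(-5*t). Substituting into the equation and dividing by exp(-5*t) gives A = 1/77, so u_p = exp(-5*t)/77.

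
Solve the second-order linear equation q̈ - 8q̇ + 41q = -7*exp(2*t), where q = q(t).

q = -7*exp(2*t)/29 + C1*cos(5*t)*exp(4*t) + C2*exp(4*t)*sin(5*t)

Characteristic equation r² - 8r + 41 = 0 has discriminant (-8)² - 4·(41) = -100 < 0, so r = 4 ± 5i.
Hence q_h = C1*cos(5*t)*exp(4*t) + C2*exp(4*t)*sin(5*t).
Try q_p = A*exp(2*t). Substituting into the equation and dividing by exp(2*t) gives A = -7/29, so q_p = -7*exp(2*t)/29.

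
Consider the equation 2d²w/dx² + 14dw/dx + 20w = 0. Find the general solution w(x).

w = C1*exp(-2*x) + C2*exp(-5*x)

Divide through by 2: w'' + 7w' + 10w = 0.
Characteristic equation r² + 7r + 10 = 0 factors as (r + 2)(r + 5) = 0, so r = -2, -5.
Hence w_h = C1*exp(-2*x) + C2*exp(-5*x).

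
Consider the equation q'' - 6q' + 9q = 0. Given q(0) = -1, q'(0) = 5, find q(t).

Characteristic equation r² - 6r + 9 = 0 has discriminant (-6)² - 4·(9) = 0, so r = 3 is a repeated root.
Hence q_h = (C1 + C2*t)*exp(3*t).
Apply the initial conditions: q(0) = C1 = -1 and q'(0) = C2 + 3*C1 = 5. Solving gives C1 = -1, C2 = 8.

q = -exp(3*t) + 8*t*exp(3*t)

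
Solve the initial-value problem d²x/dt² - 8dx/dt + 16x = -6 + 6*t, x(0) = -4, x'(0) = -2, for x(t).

x = -3/16 - 61*exp(4*t)/16 + 3*t/8 + 103*t*exp(4*t)/8

Characteristic equation r² - 8r + 16 = 0 has discriminant (-8)² - 4·(16) = 0, so r = 4 is a repeated root.
Hence x_h = (C1 + C2*t)*exp(4*t).
For the particular solution try x_p = A0 + A1*t. Substituting and matching coefficients of each power of t gives A0 = -3/16, A1 = 3/8, so x_p = -3/16 + 3*t/8.
General solution: x = -3/16 + 3*t/8 + C1*exp(4*t) + C2*t*exp(4*t).
Apply the initial conditions: x(0) = -3/16 + C1 = -4 and x'(0) = 3/8 + C2 + 4*C1 = -2. Solving gives C1 = -61/16, C2 = 103/8.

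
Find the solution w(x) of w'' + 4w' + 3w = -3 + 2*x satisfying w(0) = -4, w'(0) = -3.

Characteristic equation r² + 4r + 3 = 0 factors as (r + 3)(r + 1) = 0, so r = -3, -1.
Hence w_h = C1*exp(-3*x) + C2*exp(-x).
For the particular solution try w_p = A0 + A1*x. Substituting and matching coefficients of each power of x gives A0 = -17/9, A1 = 2/3, so w_p = -17/9 + 2*x/3.
General solution: w = -17/9 + 2*x/3 + C1*exp(-3*x) + C2*exp(-x).
Apply the initial conditions: w(0) = -17/9 + C1 + C2 = -4 and w'(0) = 2/3 - C2 - 3*C1 = -3. Solving gives C1 = 26/9, C2 = -5.

w = -17/9 - 5*exp(-x) + 2*x/3 + 26*exp(-3*x)/9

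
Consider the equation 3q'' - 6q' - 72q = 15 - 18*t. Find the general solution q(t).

Divide through by 3: q'' - 2q' - 24q = 5 - 6*t.
Characteristic equation r² - 2r - 24 = 0 factors as (r - 6)(r + 4) = 0, so r = 6, -4.
Hence q_h = C1*exp(6*t) + C2*exp(-4*t).
For the particular solution try q_p = A0 + A1*t. Substituting and matching coefficients of each power of t gives A0 = -11/48, A1 = 1/4, so q_p = -11/48 + t/4.

q = -11/48 + t/4 + C1*exp(6*t) + C2*exp(-4*t)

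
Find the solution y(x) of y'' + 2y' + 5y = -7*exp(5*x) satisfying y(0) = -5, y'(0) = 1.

Characteristic equation r² + 2r + 5 = 0 has discriminant (2)² - 4·(5) = -16 < 0, so r = -1 ± 2i.
Hence y_h = C1*cos(2*x)*exp(-x) + C2*exp(-x)*sin(2*x).
Try y_p = A*exp(5*x). Substituting into the equation and dividing by exp(5*x) gives A = -7/40, so y_p = -7*exp(5*x)/40.
General solution: y = -7*exp(5*x)/40 + C1*cos(2*x)*exp(-x) + C2*exp(-x)*sin(2*x).
Apply the initial conditions: y(0) = -7/40 + C1 = -5 and y'(0) = -7/8 - C1 + 2*C2 = 1. Solving gives C1 = -193/40, C2 = -59/40.

y = -7*exp(5*x)/40 - 193*cos(2*x)*exp(-x)/40 - 59*exp(-x)*sin(2*x)/40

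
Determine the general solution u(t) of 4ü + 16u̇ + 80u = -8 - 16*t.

Divide through by 4: u'' + 4u' + 20u = -2 - 4*t.
Characteristic equation r² + 4r + 20 = 0 has discriminant (4)² - 4·(20) = -64 < 0, so r = -2 ± 4i.
Hence u_h = C1*cos(4*t)*exp(-2*t) + C2*exp(-2*t)*sin(4*t).
For the particular solution try u_p = A0 + A1*t. Substituting and matching coefficients of each power of t gives A0 = -3/50, A1 = -1/5, so u_p = -3/50 - t/5.

u = -3/50 - t/5 + C1*cos(4*t)*exp(-2*t) + C2*exp(-2*t)*sin(4*t)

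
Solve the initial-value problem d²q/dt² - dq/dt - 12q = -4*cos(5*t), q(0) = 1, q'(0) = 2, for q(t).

q = 4*exp(-3*t)/17 + 10*sin(5*t)/697 + 27*exp(4*t)/41 + 74*cos(5*t)/697

Characteristic equation r² - r - 12 = 0 factors as (r - 4)(r + 3) = 0, so r = 4, -3.
Hence q_h = C1*exp(4*t) + C2*exp(-3*t).
Try q_p = A*cos(5*t) + B*sin(5*t). Substituting and equating the coefficients of cos(5t) and sin(5t) gives A = 74/697, B = 10/697, so q_p = 10*sin(5*t)/697 + 74*cos(5*t)/697.
General solution: q = 10*sin(5*t)/697 + 74*cos(5*t)/697 + C1*exp(4*t) + C2*exp(-3*t).
Apply the initial conditions: q(0) = 74/697 + C1 + C2 = 1 and q'(0) = 50/697 - 3*C2 + 4*C1 = 2. Solving gives C1 = 27/41, C2 = 4/17.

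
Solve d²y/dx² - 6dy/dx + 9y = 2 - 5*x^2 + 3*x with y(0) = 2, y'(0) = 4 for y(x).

y = 2/27 - 11*x/27 - 5*x**2/9 + 52*exp(3*x)/27 - 37*x*exp(3*x)/27

Characteristic equation r² - 6r + 9 = 0 has discriminant (-6)² - 4·(9) = 0, so r = 3 is a repeated root.
Hence y_h = (C1 + C2*x)*exp(3*x).
For the particular solution try y_p = A0 + A1*x + A2*x^2. Substituting and matching coefficients of each power of x gives A0 = 2/27, A1 = -11/27, A2 = -5/9, so y_p = 2/27 - 11*x/27 - 5*x^2/9.
General solution: y = 2/27 - 11*x/27 - 5*x^2/9 + C1*exp(3*x) + C2*x*exp(3*x).
Apply the initial conditions: y(0) = 2/27 + C1 = 2 and y'(0) = -11/27 + C2 + 3*C1 = 4. Solving gives C1 = 52/27, C2 = -37/27.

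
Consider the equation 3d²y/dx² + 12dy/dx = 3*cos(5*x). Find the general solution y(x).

Divide through by 3: y'' + 4y' = cos(5*x).
Characteristic equation r² + 4r = 0 factors as (r + 4)r = 0, so r = -4, 0.
Hence y_h = C1*exp(-4*x) + C2.
Try y_p = A*cos(5*x) + B*sin(5*x). Substituting and equating the coefficients of cos(5x) and sin(5x) gives A = -1/41, B = 4/205, so y_p = -cos(5*x)/41 + 4*sin(5*x)/205.

y = C2 - cos(5*x)/41 + 4*sin(5*x)/205 + C1*exp(-4*x)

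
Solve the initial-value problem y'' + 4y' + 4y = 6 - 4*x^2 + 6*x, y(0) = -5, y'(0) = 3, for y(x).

Characteristic equation r² + 4r + 4 = 0 has discriminant (4)² - 4·(4) = 0, so r = -2 is a repeated root.
Hence y_h = (C1 + C2*x)*exp(-2*x).
For the particular solution try y_p = A0 + A1*x + A2*x^2. Substituting and matching coefficients of each power of x gives A0 = -3/2, A1 = 7/2, A2 = -1, so y_p = -3/2 - x^2 + 7*x/2.
General solution: y = -3/2 - x^2 + 7*x/2 + C1*exp(-2*x) + C2*x*exp(-2*x).
Apply the initial conditions: y(0) = -3/2 + C1 = -5 and y'(0) = 7/2 + C2 - 2*C1 = 3. Solving gives C1 = -7/2, C2 = -15/2.

y = -3/2 - x**2 - 7*exp(-2*x)/2 + 7*x/2 - 15*x*exp(-2*x)/2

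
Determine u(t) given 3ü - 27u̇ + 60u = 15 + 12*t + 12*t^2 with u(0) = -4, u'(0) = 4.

u = 401/1000 - 205*exp(4*t)/8 + t**2/5 + 19*t/50 + 2653*exp(5*t)/125

Divide through by 3: u'' - 9u' + 20u = 5 + 4*t + 4*t^2.
Characteristic equation r² - 9r + 20 = 0 factors as (r - 4)(r - 5) = 0, so r = 4, 5.
Hence u_h = C1*exp(4*t) + C2*exp(5*t).
For the particular solution try u_p = A0 + A1*t + A2*t^2. Substituting and matching coefficients of each power of t gives A0 = 401/1000, A1 = 19/50, A2 = 1/5, so u_p = 401/1000 + t^2/5 + 19*t/50.
General solution: u = 401/1000 + t^2/5 + 19*t/50 + C1*exp(4*t) + C2*exp(5*t).
Apply the initial conditions: u(0) = 401/1000 + C1 + C2 = -4 and u'(0) = 19/50 + 4*C1 + 5*C2 = 4. Solving gives C1 = -205/8, C2 = 2653/125.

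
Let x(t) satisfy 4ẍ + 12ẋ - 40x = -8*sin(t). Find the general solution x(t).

x = 3*cos(t)/65 + 11*sin(t)/65 + C1*exp(-5*t) + C2*exp(2*t)

Divide through by 4: x'' + 3x' - 10x = -2*sin(t).
Characteristic equation r² + 3r - 10 = 0 factors as (r + 5)(r - 2) = 0, so r = -5, 2.
Hence x_h = C1*exp(-5*t) + C2*exp(2*t).
Try x_p = A*cos(t) + B*sin(t). Substituting and equating the coefficients of cos(t) and sin(t) gives A = 3/65, B = 11/65, so x_p = 3*cos(t)/65 + 11*sin(t)/65.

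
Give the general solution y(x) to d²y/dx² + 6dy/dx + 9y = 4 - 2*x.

y = 16/27 - 2*x/9 + C1*exp(-3*x) + C2*x*exp(-3*x)

Characteristic equation r² + 6r + 9 = 0 has discriminant (6)² - 4·(9) = 0, so r = -3 is a repeated root.
Hence y_h = (C1 + C2*x)*exp(-3*x).
For the particular solution try y_p = A0 + A1*x. Substituting and matching coefficients of each power of x gives A0 = 16/27, A1 = -2/9, so y_p = 16/27 - 2*x/9.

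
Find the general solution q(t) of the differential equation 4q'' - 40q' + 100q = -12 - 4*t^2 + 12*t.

Divide through by 4: q'' - 10q' + 25q = -3 - t^2 + 3*t.
Characteristic equation r² - 10r + 25 = 0 has discriminant (-10)² - 4·(25) = 0, so r = 5 is a repeated root.
Hence q_h = (C1 + C2*t)*exp(5*t).
For the particular solution try q_p = A0 + A1*t + A2*t^2. Substituting and matching coefficients of each power of t gives A0 = -51/625, A1 = 11/125, A2 = -1/25, so q_p = -51/625 - t^2/25 + 11*t/125.

q = -51/625 - t**2/25 + 11*t/125 + C1*exp(5*t) + C2*t*exp(5*t)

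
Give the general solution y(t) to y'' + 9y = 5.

y = 5/9 + C1*cos(3*t) + C2*sin(3*t)

Characteristic equation r² + 9 = 0 has discriminant (0)² - 4·(9) = -36 < 0, so r = ± 3i.
Hence y_h = C1*cos(3*t) + C2*sin(3*t).
For the particular solution try y_p = A0. Substituting and matching coefficients of each power of t gives A0 = 5/9, so y_p = 5/9.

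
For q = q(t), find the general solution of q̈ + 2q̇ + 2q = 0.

q = C1*cos(t)*exp(-t) + C2*exp(-t)*sin(t)

Characteristic equation r² + 2r + 2 = 0 has discriminant (2)² - 4·(2) = -4 < 0, so r = -1 ± i.
Hence q_h = C1*cos(t)*exp(-t) + C2*exp(-t)*sin(t).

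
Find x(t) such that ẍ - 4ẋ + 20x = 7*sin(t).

x = 28*cos(t)/377 + 133*sin(t)/377 + C1*cos(4*t)*exp(2*t) + C2*exp(2*t)*sin(4*t)

Characteristic equation r² - 4r + 20 = 0 has discriminant (-4)² - 4·(20) = -64 < 0, so r = 2 ± 4i.
Hence x_h = C1*cos(4*t)*exp(2*t) + C2*exp(2*t)*sin(4*t).
Try x_p = A*cos(t) + B*sin(t). Substituting and equating the coefficients of cos(t) and sin(t) gives A = 28/377, B = 133/377, so x_p = 28*cos(t)/377 + 133*sin(t)/377.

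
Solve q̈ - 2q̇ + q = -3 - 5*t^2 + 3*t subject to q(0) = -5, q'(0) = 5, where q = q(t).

Characteristic equation r² - 2r + 1 = 0 has discriminant (-2)² - 4·(1) = 0, so r = 1 is a repeated root.
Hence q_h = (C1 + C2*t)*exp(t).
For the particular solution try q_p = A0 + A1*t + A2*t^2. Substituting and matching coefficients of each power of t gives A0 = -27, A1 = -17, A2 = -5, so q_p = -27 - 17*t - 5*t^2.
General solution: q = -27 - 17*t - 5*t^2 + C1*exp(t) + C2*t*exp(t).
Apply the initial conditions: q(0) = -27 + C1 = -5 and q'(0) = -17 + C1 + C2 = 5. Solving gives C1 = 22, C2 = 0.

q = -27 - 17*t - 5*t**2 + 22*exp(t)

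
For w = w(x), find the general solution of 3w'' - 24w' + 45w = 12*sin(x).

w = 8*cos(x)/65 + 14*sin(x)/65 + C1*exp(3*x) + C2*exp(5*x)

Divide through by 3: w'' - 8w' + 15w = 4*sin(x).
Characteristic equation r² - 8r + 15 = 0 factors as (r - 3)(r - 5) = 0, so r = 3, 5.
Hence w_h = C1*exp(3*x) + C2*exp(5*x).
Try w_p = A*cos(x) + B*sin(x). Substituting and equating the coefficients of cos(x) and sin(x) gives A = 8/65, B = 14/65, so w_p = 8*cos(x)/65 + 14*sin(x)/65.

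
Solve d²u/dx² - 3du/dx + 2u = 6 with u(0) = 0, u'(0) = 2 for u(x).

u = 3 - 8*exp(x) + 5*exp(2*x)

Characteristic equation r² - 3r + 2 = 0 factors as (r - 1)(r - 2) = 0, so r = 1, 2.
Hence u_h = C1*exp(x) + C2*exp(2*x).
For the particular solution try u_p = A0. Substituting and matching coefficients of each power of x gives A0 = 3, so u_p = 3.
General solution: u = 3 + C1*exp(x) + C2*exp(2*x).
Apply the initial conditions: u(0) = 3 + C1 + C2 = 0 and u'(0) = C1 + 2*C2 = 2. Solving gives C1 = -8, C2 = 5.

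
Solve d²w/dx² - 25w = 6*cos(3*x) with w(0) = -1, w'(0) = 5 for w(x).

w = -31*exp(-5*x)/34 - 3*cos(3*x)/17 + 3*exp(5*x)/34

Characteristic equation r² - 25 = 0 factors as (r - 5)(r + 5) = 0, so r = 5, -5.
Hence w_h = C1*exp(5*x) + C2*exp(-5*x).
Try w_p = A*cos(3*x) + B*sin(3*x). Substituting and equating the coefficients of cos(3x) and sin(3x) gives A = -3/17, B = 0, so w_p = -3*cos(3*x)/17.
General solution: w = -3*cos(3*x)/17 + C1*exp(5*x) + C2*exp(-5*x).
Apply the initial conditions: w(0) = -3/17 + C1 + C2 = -1 and w'(0) = -5*C2 + 5*C1 = 5. Solving gives C1 = 3/34, C2 = -31/34.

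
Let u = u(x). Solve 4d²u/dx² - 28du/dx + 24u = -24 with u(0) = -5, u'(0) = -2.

u = -1 - 22*exp(x)/5 + 2*exp(6*x)/5

Divide through by 4: u'' - 7u' + 6u = -6.
Characteristic equation r² - 7r + 6 = 0 factors as (r - 6)(r - 1) = 0, so r = 6, 1.
Hence u_h = C1*exp(6*x) + C2*exp(x).
For the particular solution try u_p = A0. Substituting and matching coefficients of each power of x gives A0 = -1, so u_p = -1.
General solution: u = -1 + C1*exp(6*x) + C2*exp(x).
Apply the initial conditions: u(0) = -1 + C1 + C2 = -5 and u'(0) = C2 + 6*C1 = -2. Solving gives C1 = 2/5, C2 = -22/5.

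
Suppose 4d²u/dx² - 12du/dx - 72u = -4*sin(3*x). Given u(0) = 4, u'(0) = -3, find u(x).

Divide through by 4: u'' - 3u' - 18u = -sin(3*x).
Characteristic equation r² - 3r - 18 = 0 factors as (r - 6)(r + 3) = 0, so r = 6, -3.
Hence u_h = C1*exp(6*x) + C2*exp(-3*x).
Try u_p = A*cos(3*x) + B*sin(3*x). Substituting and equating the coefficients of cos(3x) and sin(3x) gives A = -1/90, B = 1/30, so u_p = -cos(3*x)/90 + sin(3*x)/30.
General solution: u = -cos(3*x)/90 + sin(3*x)/30 + C1*exp(6*x) + C2*exp(-3*x).
Apply the initial conditions: u(0) = -1/90 + C1 + C2 = 4 and u'(0) = 1/10 - 3*C2 + 6*C1 = -3. Solving gives C1 = 134/135, C2 = 163/54.

u = -cos(3*x)/90 + sin(3*x)/30 + 134*exp(6*x)/135 + 163*exp(-3*x)/54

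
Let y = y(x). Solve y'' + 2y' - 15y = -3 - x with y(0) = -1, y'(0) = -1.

Characteristic equation r² + 2r - 15 = 0 factors as (r - 3)(r + 5) = 0, so r = 3, -5.
Hence y_h = C1*exp(3*x) + C2*exp(-5*x).
For the particular solution try y_p = A0 + A1*x. Substituting and matching coefficients of each power of x gives A0 = 47/225, A1 = 1/15, so y_p = 47/225 + x/15.
General solution: y = 47/225 + x/15 + C1*exp(3*x) + C2*exp(-5*x).
Apply the initial conditions: y(0) = 47/225 + C1 + C2 = -1 and y'(0) = 1/15 - 5*C2 + 3*C1 = -1. Solving gives C1 = -8/9, C2 = -8/25.

y = 47/225 - 8*exp(3*x)/9 - 8*exp(-5*x)/25 + x/15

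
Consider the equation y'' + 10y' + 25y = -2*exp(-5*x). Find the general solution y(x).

Characteristic equation r² + 10r + 25 = 0 has discriminant (10)² - 4·(25) = 0, so r = -5 is a repeated root.
Hence y_h = (C1 + C2*x)*exp(-5*x).
Since exp(-5*x) solves the homogeneous equation (r = -5 is a root of multiplicity 2), multiply the trial by x^2. Try y_p = A*x^2*exp(-5*x). Substituting into the equation and dividing by exp(-5*x) gives A = -1, so y_p = -x^2*exp(-5*x).

y = C1*exp(-5*x) - x**2*exp(-5*x) + C2*x*exp(-5*x)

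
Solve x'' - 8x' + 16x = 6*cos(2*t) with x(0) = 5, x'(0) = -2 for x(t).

Characteristic equation r² - 8r + 16 = 0 has discriminant (-8)² - 4·(16) = 0, so r = 4 is a repeated root.
Hence x_h = (C1 + C2*t)*exp(4*t).
Try x_p = A*cos(2*t) + B*sin(2*t). Substituting and equating the coefficients of cos(2t) and sin(2t) gives A = 9/50, B = -6/25, so x_p = -6*sin(2*t)/25 + 9*cos(2*t)/50.
General solution: x = -6*sin(2*t)/25 + 9*cos(2*t)/50 + C1*exp(4*t) + C2*t*exp(4*t).
Apply the initial conditions: x(0) = 9/50 + C1 = 5 and x'(0) = -12/25 + C2 + 4*C1 = -2. Solving gives C1 = 241/50, C2 = -104/5.

x = -6*sin(2*t)/25 + 9*cos(2*t)/50 + 241*exp(4*t)/50 - 104*t*exp(4*t)/5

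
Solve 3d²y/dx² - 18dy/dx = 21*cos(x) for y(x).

Divide through by 3: y'' - 6y' = 7*cos(x).
Characteristic equation r² - 6r = 0 factors as (r - 6)r = 0, so r = 6, 0.
Hence y_h = C1*exp(6*x) + C2.
Try y_p = A*cos(x) + B*sin(x). Substituting and equating the coefficients of cos(x) and sin(x) gives A = -7/37, B = -42/37, so y_p = -42*sin(x)/37 - 7*cos(x)/37.

y = C2 - 42*sin(x)/37 - 7*cos(x)/37 + C1*exp(6*x)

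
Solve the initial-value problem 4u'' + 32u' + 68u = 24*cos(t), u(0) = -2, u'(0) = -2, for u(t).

u = 3*cos(t)/10 + 3*sin(t)/20 - 227*exp(-4*t)*sin(t)/20 - 23*cos(t)*exp(-4*t)/10

Divide through by 4: u'' + 8u' + 17u = 6*cos(t).
Characteristic equation r² + 8r + 17 = 0 has discriminant (8)² - 4·(17) = -4 < 0, so r = -4 ± i.
Hence u_h = C1*cos(t)*exp(-4*t) + C2*exp(-4*t)*sin(t).
Try u_p = A*cos(t) + B*sin(t). Substituting and equating the coefficients of cos(t) and sin(t) gives A = 3/10, B = 3/20, so u_p = 3*cos(t)/10 + 3*sin(t)/20.
General solution: u = 3*cos(t)/10 + 3*sin(t)/20 + C1*cos(t)*exp(-4*t) + C2*exp(-4*t)*sin(t).
Apply the initial conditions: u(0) = 3/10 + C1 = -2 and u'(0) = 3/20 + C2 - 4*C1 = -2. Solving gives C1 = -23/10, C2 = -227/20.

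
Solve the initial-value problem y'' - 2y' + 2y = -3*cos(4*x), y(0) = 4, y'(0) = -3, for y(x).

y = 6*sin(4*x)/65 + 21*cos(4*x)/130 - 937*exp(x)*sin(x)/130 + 499*cos(x)*exp(x)/130

Characteristic equation r² - 2r + 2 = 0 has discriminant (-2)² - 4·(2) = -4 < 0, so r = 1 ± i.
Hence y_h = C1*cos(x)*exp(x) + C2*exp(x)*sin(x).
Try y_p = A*cos(4*x) + B*sin(4*x). Substituting and equating the coefficients of cos(4x) and sin(4x) gives A = 21/130, B = 6/65, so y_p = 6*sin(4*x)/65 + 21*cos(4*x)/130.
General solution: y = 6*sin(4*x)/65 + 21*cos(4*x)/130 + C1*cos(x)*exp(x) + C2*exp(x)*sin(x).
Apply the initial conditions: y(0) = 21/130 + C1 = 4 and y'(0) = 24/65 + C1 + C2 = -3. Solving gives C1 = 499/130, C2 = -937/130.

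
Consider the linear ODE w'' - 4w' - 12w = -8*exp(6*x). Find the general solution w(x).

w = C1*exp(-2*x) + C2*exp(6*x) - x*exp(6*x)

Characteristic equation r² - 4r - 12 = 0 factors as (r + 2)(r - 6) = 0, so r = -2, 6.
Hence w_h = C1*exp(-2*x) + C2*exp(6*x).
Since exp(6*x) solves the homogeneous equation (r = 6 is a root of multiplicity 1), multiply the trial by x. Try w_p = A*x*exp(6*x). Substituting into the equation and dividing by exp(6*x) gives A = -1, so w_p = -x*exp(6*x).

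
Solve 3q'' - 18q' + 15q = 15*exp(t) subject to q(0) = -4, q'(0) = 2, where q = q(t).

q = -93*exp(t)/16 + 29*exp(5*t)/16 - 5*t*exp(t)/4

Divide through by 3: q'' - 6q' + 5q = 5*exp(t).
Characteristic equation r² - 6r + 5 = 0 factors as (r - 1)(r - 5) = 0, so r = 1, 5.
Hence q_h = C1*exp(t) + C2*exp(5*t).
Since exp(t) solves the homogeneous equation (r = 1 is a root of multiplicity 1), multiply the trial by t. Try q_p = A*t*exp(t). Substituting into the equation and dividing by exp(t) gives A = -5/4, so q_p = -5*t*exp(t)/4.
General solution: q = C1*exp(t) + C2*exp(5*t) - 5*t*exp(t)/4.
Apply the initial conditions: q(0) = C1 + C2 = -4 and q'(0) = -5/4 + C1 + 5*C2 = 2. Solving gives C1 = -93/16, C2 = 29/16.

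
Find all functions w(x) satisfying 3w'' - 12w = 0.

Divide through by 3: w'' - 4w = 0.
Characteristic equation r² - 4 = 0 factors as (r - 2)(r + 2) = 0, so r = 2, -2.
Hence w_h = C1*exp(2*x) + C2*exp(-2*x).

w = C1*exp(2*x) + C2*exp(-2*x)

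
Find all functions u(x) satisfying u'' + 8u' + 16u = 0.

Characteristic equation r² + 8r + 16 = 0 has discriminant (8)² - 4·(16) = 0, so r = -4 is a repeated root.
Hence u_h = (C1 + C2*x)*exp(-4*x).

u = C1*exp(-4*x) + C2*x*exp(-4*x)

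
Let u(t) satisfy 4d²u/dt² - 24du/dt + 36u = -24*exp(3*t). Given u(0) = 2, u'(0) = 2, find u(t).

Divide through by 4: u'' - 6u' + 9u = -6*exp(3*t).
Characteristic equation r² - 6r + 9 = 0 has discriminant (-6)² - 4·(9) = 0, so r = 3 is a repeated root.
Hence u_h = (C1 + C2*t)*exp(3*t).
Since exp(3*t) solves the homogeneous equation (r = 3 is a root of multiplicity 2), multiply the trial by t^2. Try u_p = A*t^2*exp(3*t). Substituting into the equation and dividing by exp(3*t) gives A = -3, so u_p = -3*t^2*exp(3*t).
General solution: u = C1*exp(3*t) - 3*t^2*exp(3*t) + C2*t*exp(3*t).
Apply the initial conditions: u(0) = C1 = 2 and u'(0) = C2 + 3*C1 = 2. Solving gives C1 = 2, C2 = -4.

u = 2*exp(3*t) - 4*t*exp(3*t) - 3*t**2*exp(3*t)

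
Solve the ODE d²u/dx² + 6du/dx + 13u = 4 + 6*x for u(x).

Characteristic equation r² + 6r + 13 = 0 has discriminant (6)² - 4·(13) = -16 < 0, so r = -3 ± 2i.
Hence u_h = C1*cos(2*x)*exp(-3*x) + C2*exp(-3*x)*sin(2*x).
For the particular solution try u_p = A0 + A1*x. Substituting and matching coefficients of each power of x gives A0 = 16/169, A1 = 6/13, so u_p = 16/169 + 6*x/13.

u = 16/169 + 6*x/13 + C1*cos(2*x)*exp(-3*x) + C2*exp(-3*x)*sin(2*x)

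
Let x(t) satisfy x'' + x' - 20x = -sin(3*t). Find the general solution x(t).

x = 3*cos(3*t)/850 + 29*sin(3*t)/850 + C1*exp(4*t) + C2*exp(-5*t)

Characteristic equation r² + r - 20 = 0 factors as (r - 4)(r + 5) = 0, so r = 4, -5.
Hence x_h = C1*exp(4*t) + C2*exp(-5*t).
Try x_p = A*cos(3*t) + B*sin(3*t). Substituting and equating the coefficients of cos(3t) and sin(3t) gives A = 3/850, B = 29/850, so x_p = 3*cos(3*t)/850 + 29*sin(3*t)/850.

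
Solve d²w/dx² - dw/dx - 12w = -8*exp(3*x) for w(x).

w = 4*exp(3*x)/3 + C1*exp(-3*x) + C2*exp(4*x)

Characteristic equation r² - r - 12 = 0 factors as (r + 3)(r - 4) = 0, so r = -3, 4.
Hence w_h = C1*exp(-3*x) + C2*exp(4*x).
Try w_p = A*exp(3*x). Substituting into the equation and dividing by exp(3*x) gives A = 4/3, so w_p = 4*exp(3*x)/3.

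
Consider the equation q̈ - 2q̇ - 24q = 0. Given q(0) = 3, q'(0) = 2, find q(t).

Characteristic equation r² - 2r - 24 = 0 factors as (r + 4)(r - 6) = 0, so r = -4, 6.
Hence q_h = C1*exp(-4*t) + C2*exp(6*t).
Apply the initial conditions: q(0) = C1 + C2 = 3 and q'(0) = -4*C1 + 6*C2 = 2. Solving gives C1 = 8/5, C2 = 7/5.

q = 7*exp(6*t)/5 + 8*exp(-4*t)/5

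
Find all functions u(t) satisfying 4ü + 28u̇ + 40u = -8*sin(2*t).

u = -3*sin(2*t)/58 + 7*cos(2*t)/58 + C1*exp(-2*t) + C2*exp(-5*t)

Divide through by 4: u'' + 7u' + 10u = -2*sin(2*t).
Characteristic equation r² + 7r + 10 = 0 factors as (r + 2)(r + 5) = 0, so r = -2, -5.
Hence u_h = C1*exp(-2*t) + C2*exp(-5*t).
Try u_p = A*cos(2*t) + B*sin(2*t). Substituting and equating the coefficients of cos(2t) and sin(2t) gives A = 7/58, B = -3/58, so u_p = -3*sin(2*t)/58 + 7*cos(2*t)/58.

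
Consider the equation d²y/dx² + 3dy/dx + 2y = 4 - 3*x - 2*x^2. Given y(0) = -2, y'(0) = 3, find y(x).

Characteristic equation r² + 3r + 2 = 0 factors as (r + 1)(r + 2) = 0, so r = -1, -2.
Hence y_h = C1*exp(-x) + C2*exp(-2*x).
For the particular solution try y_p = A0 + A1*x + A2*x^2. Substituting and matching coefficients of each power of x gives A0 = 3/4, A1 = 3/2, A2 = -1, so y_p = 3/4 - x^2 + 3*x/2.
General solution: y = 3/4 - x^2 + 3*x/2 + C1*exp(-x) + C2*exp(-2*x).
Apply the initial conditions: y(0) = 3/4 + C1 + C2 = -2 and y'(0) = 3/2 - C1 - 2*C2 = 3. Solving gives C1 = -4, C2 = 5/4.

y = 3/4 - x**2 - 4*exp(-x) + 3*x/2 + 5*exp(-2*x)/4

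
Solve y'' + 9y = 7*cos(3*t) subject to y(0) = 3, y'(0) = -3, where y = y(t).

y = -sin(3*t) + 3*cos(3*t) + 7*t*sin(3*t)/6

Characteristic equation r² + 9 = 0 has discriminant (0)² - 4·(9) = -36 < 0, so r = ± 3i.
Hence y_h = C1*cos(3*t) + C2*sin(3*t).
Since ±3i are characteristic roots, multiply the trial by t. Try y_p = t*(A*cos(3*t) + B*sin(3*t)). Substituting and equating the coefficients of cos(3t) and sin(3t) gives A = 0, B = 7/6, so y_p = 7*t*sin(3*t)/6.
General solution: y = C1*cos(3*t) + C2*sin(3*t) + 7*t*sin(3*t)/6.
Apply the initial conditions: y(0) = C1 = 3 and y'(0) = 3*C2 = -3. Solving gives C1 = 3, C2 = -1.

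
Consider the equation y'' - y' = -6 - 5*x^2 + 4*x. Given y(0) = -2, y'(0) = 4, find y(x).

Characteristic equation r² - r = 0 factors as (r - 1)r = 0, so r = 1, 0.
Hence y_h = C1*exp(x) + C2.
Since 0 is a characteristic root (multiplicity 1), multiply the polynomial trial by x: try y_p = x*(A0 + A1*x + A2*x^2). Substituting and matching coefficients of each power of x gives A0 = 12, A1 = 3, A2 = 5/3, so y_p = 3*x^2 + 12*x + 5*x^3/3.
General solution: y = C2 + 3*x^2 + 12*x + 5*x^3/3 + C1*exp(x).
Apply the initial conditions: y(0) = C1 + C2 = -2 and y'(0) = 12 + C1 = 4. Solving gives C1 = -8, C2 = 6.

y = 6 - 8*exp(x) + 3*x**2 + 12*x + 5*x**3/3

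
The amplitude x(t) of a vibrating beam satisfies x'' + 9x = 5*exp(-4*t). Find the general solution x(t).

x = exp(-4*t)/5 + C1*cos(3*t) + C2*sin(3*t)

Characteristic equation r² + 9 = 0 has discriminant (0)² - 4·(9) = -36 < 0, so r = ± 3i.
Hence x_h = C1*cos(3*t) + C2*sin(3*t).
Try x_p = A*exp(-4*t). Substituting into the equation and dividing by exp(-4*t) gives A = 1/5, so x_p = exp(-4*t)/5.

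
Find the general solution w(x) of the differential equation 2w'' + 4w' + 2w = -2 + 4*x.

Divide through by 2: w'' + 2w' + w = -1 + 2*x.
Characteristic equation r² + 2r + 1 = 0 has discriminant (2)² - 4·(1) = 0, so r = -1 is a repeated root.
Hence w_h = (C1 + C2*x)*exp(-x).
For the particular solution try w_p = A0 + A1*x. Substituting and matching coefficients of each power of x gives A0 = -5, A1 = 2, so w_p = -5 + 2*x.

w = -5 + 2*x + C1*exp(-x) + C2*x*exp(-x)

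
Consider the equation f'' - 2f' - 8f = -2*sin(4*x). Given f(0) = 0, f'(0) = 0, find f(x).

Characteristic equation r² - 2r - 8 = 0 factors as (r + 2)(r - 4) = 0, so r = -2, 4.
Hence f_h = C1*exp(-2*x) + C2*exp(4*x).
Try f_p = A*cos(4*x) + B*sin(4*x). Substituting and equating the coefficients of cos(4x) and sin(4x) gives A = -1/40, B = 3/40, so f_p = -cos(4*x)/40 + 3*sin(4*x)/40.
General solution: f = -cos(4*x)/40 + 3*sin(4*x)/40 + C1*exp(-2*x) + C2*exp(4*x).
Apply the initial conditions: f(0) = -1/40 + C1 + C2 = 0 and f'(0) = 3/10 - 2*C1 + 4*C2 = 0. Solving gives C1 = 1/15, C2 = -1/24.

f = -exp(4*x)/24 - cos(4*x)/40 + exp(-2*x)/15 + 3*sin(4*x)/40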